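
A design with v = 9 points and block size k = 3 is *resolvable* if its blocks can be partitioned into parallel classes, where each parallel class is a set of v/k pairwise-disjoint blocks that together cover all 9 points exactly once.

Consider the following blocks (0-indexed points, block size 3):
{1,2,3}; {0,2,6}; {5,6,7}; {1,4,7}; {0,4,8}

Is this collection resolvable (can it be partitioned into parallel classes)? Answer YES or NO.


v = 9, block size k = 3, number of blocks = 5.
For resolvability, blocks must partition into parallel classes of size v/k = 3.
Total blocks must therefore be a multiple of 3: 5 = 3·1 + 2 ⇒ not divisible ✗.
Resolvable? NO.

NO


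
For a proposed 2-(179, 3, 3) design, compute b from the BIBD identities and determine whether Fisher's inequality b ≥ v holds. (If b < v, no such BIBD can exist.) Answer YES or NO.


b = λv(v − 1)/(k(k − 1)) = 3·179·178/(3·2) = 95586/6 = 15931.
Compare with v = 179: b ≥ v, so Fisher's inequality holds.

YES


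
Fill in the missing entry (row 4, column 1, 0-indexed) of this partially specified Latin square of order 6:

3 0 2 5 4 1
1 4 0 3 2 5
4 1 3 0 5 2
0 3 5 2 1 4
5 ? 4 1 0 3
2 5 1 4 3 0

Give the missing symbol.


Row 4 contains symbols [0, 1, 3, 4, 5] — missing [2].
Column 1 contains symbols [0, 1, 3, 4, 5] — missing [2].
The missing symbol must appear in both missing sets; intersection = [2].
Therefore the hidden value is 2.

Missing value = 2.


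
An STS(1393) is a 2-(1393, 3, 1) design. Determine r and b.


An STS(v) is a 2-(v, 3, 1) BIBD: block size k = 3, λ = 1.
Replication: r(k − 1) = λ(v − 1) ⇒ r·2 = 1393 − 1 = 1392 ⇒ r = 696.
Block count: b = v(v − 1)/6 = 1393·1392/6 = 1939056/6 = 323176.
(Check via bk = vr: 323176·3 = 969528 = 1393·696 = 969528 ✓.)

r = 696, b = 323176.


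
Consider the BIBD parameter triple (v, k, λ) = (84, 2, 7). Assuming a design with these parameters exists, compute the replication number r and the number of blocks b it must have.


Any 2-(v, k, λ) BIBD satisfies two necessary conditions:
  (i)  Each point sits in r blocks, and counting incidences through any fixed point gives r(k − 1) = λ(v − 1), so r = λ(v − 1)/(k − 1).
  (ii) Total incidences bk = vr, so b = vr/k.
Step 1: r = λ(v − 1)/(k − 1) = 7·(84 − 1)/(2 − 1) = 7·83/1 = 581/1 = 581.
Step 2: b = vr/k = 84·581/2 = 48804/2 = 24402.
Check integrality: r = 581 ∈ Z ✓, b = 24402 ∈ Z ✓.
(These identities are necessary conditions: they determine r and b for any design with these parameters, but do not by themselves prove that one exists.)

r = 581, b = 24402.


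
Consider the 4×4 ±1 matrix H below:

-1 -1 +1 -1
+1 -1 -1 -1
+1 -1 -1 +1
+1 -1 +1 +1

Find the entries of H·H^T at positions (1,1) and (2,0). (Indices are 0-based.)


Row 0 of H: [-1, -1, 1, -1].
Row 1 of H: [1, -1, -1, -1].
Row 2 of H: [1, -1, -1, 1].
(H·H^T)[1][1] = Σ_j H[1][j]·H[1][j] = (1)² + (-1)² + (-1)² + (-1)² = 1 + 1 + 1 + 1 = 4.
(H·H^T)[2][0] = Σ_j H[2][j]·H[0][j] = (1)·(-1) + (-1)·(-1) + (-1)·(1) + (1)·(-1) = -1 + 1 + -1 + -1 = -2.
Rows 2 and 0 are not orthogonal (dot product = -2 ≠ 0), so H is not a Hadamard matrix.

(1,1) entry = 4; (2,0) entry = -2.


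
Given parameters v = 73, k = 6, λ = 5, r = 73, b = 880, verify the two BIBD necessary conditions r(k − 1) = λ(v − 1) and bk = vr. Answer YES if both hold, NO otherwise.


Condition (i): r(k − 1) = 73·5 = 365; λ(v − 1) = 5·72 = 360. Match? NO.
Condition (ii): bk = 880·6 = 5280; vr = 73·73 = 5329. Match? NO.
Both conditions hold? NO.

NO


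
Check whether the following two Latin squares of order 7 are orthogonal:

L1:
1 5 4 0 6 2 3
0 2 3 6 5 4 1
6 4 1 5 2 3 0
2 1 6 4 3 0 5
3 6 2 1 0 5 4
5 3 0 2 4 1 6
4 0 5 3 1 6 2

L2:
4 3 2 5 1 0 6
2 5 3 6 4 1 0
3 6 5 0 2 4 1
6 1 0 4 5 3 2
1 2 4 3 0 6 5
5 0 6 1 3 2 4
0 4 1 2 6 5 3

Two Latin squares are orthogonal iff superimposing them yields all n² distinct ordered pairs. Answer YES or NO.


Form the n² = 49 superimposed pairs (L1[i][j], L2[i][j]), row by row (rows and columns indexed from 0):
row 0: (1,4) (5,3) (4,2) (0,5) (6,1) (2,0) (3,6)
row 1: (0,2) (2,5) (3,3) (6,6) (5,4) (4,1) (1,0)
row 2: (6,3) (4,6) (1,5) (5,0) (2,2) (3,4) (0,1)
row 3: (2,6) (1,1) (6,0) (4,4) (3,5) (0,3) (5,2)
row 4: (3,1) (6,2) (2,4) (1,3) (0,0) (5,6) (4,5)
row 5: (5,5) (3,0) (0,6) (2,1) (4,3) (1,2) (6,4)
row 6: (4,0) (0,4) (5,1) (3,2) (1,6) (6,5) (2,3)
Orthogonality requires all 49 pairs distinct.
Check by first coordinate: for each symbol s of L1, list the L2 entries in the n cells where L1 = s; they must all differ.
  L1 = 0: L2 entries (in reading order) 5, 2, 1, 3, 0, 6, 4 — all 7 distinct ✓
  L1 = 1: L2 entries (in reading order) 4, 0, 5, 1, 3, 2, 6 — all 7 distinct ✓
  L1 = 2: L2 entries (in reading order) 0, 5, 2, 6, 4, 1, 3 — all 7 distinct ✓
  L1 = 3: L2 entries (in reading order) 6, 3, 4, 5, 1, 0, 2 — all 7 distinct ✓
  L1 = 4: L2 entries (in reading order) 2, 1, 6, 4, 5, 3, 0 — all 7 distinct ✓
  L1 = 5: L2 entries (in reading order) 3, 4, 0, 2, 6, 5, 1 — all 7 distinct ✓
  L1 = 6: L2 entries (in reading order) 1, 6, 3, 0, 2, 4, 5 — all 7 distinct ✓
Every symbol of L1 meets every symbol of L2 exactly once, so all 49 pairs are distinct (49 of 49).
Conclusion: YES.

YES


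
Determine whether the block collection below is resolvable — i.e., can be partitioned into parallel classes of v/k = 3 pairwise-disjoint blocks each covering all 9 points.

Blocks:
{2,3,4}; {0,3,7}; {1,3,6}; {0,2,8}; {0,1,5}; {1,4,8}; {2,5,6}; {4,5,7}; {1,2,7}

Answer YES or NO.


v = 9, block size k = 3, number of blocks = 9.
For resolvability, blocks must partition into parallel classes of size v/k = 3.
Total blocks must therefore be a multiple of 3: 9 = 3·3 + 0 ⇒ divisible ✓.
Consider block {2,3,4}. The only other block(s) in the collection disjoint from it are {0,1,5} — just 1 block(s). Any parallel class containing {2,3,4} would need 2 other blocks each disjoint from it, so no parallel class of size 3 can contain {2,3,4}.
Since every block must belong to some parallel class in a resolution, the collection cannot be partitioned into parallel classes.
Resolvable? NO.

NO


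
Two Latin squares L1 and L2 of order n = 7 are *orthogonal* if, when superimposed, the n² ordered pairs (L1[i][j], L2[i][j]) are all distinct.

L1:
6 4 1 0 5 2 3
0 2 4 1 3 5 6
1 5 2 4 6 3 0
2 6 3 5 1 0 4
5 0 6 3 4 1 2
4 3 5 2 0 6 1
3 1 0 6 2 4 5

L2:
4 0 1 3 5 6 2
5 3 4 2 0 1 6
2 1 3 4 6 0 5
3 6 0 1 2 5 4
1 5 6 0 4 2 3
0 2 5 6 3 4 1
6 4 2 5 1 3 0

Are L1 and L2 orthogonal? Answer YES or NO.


Form the n² = 49 superimposed pairs (L1[i][j], L2[i][j]), row by row (rows and columns indexed from 0):
row 0: (6,4) (4,0) (1,1) (0,3) (5,5) (2,6) (3,2)
row 1: (0,5) (2,3) (4,4) (1,2) (3,0) (5,1) (6,6)
row 2: (1,2) (5,1) (2,3) (4,4) (6,6) (3,0) (0,5)
row 3: (2,3) (6,6) (3,0) (5,1) (1,2) (0,5) (4,4)
row 4: (5,1) (0,5) (6,6) (3,0) (4,4) (1,2) (2,3)
row 5: (4,0) (3,2) (5,5) (2,6) (0,3) (6,4) (1,1)
row 6: (3,6) (1,4) (0,2) (6,5) (2,1) (4,3) (5,0)
Orthogonality requires all 49 pairs distinct.
But the pair (1,2) repeats: cell (1,3) has L1 = 1, L2 = 2, and cell (2,0) has L1 = 1, L2 = 2.
A repeated pair means some other pair never occurs (only 21 distinct pairs out of 49), so the squares are not orthogonal.
Conclusion: NO.

NO


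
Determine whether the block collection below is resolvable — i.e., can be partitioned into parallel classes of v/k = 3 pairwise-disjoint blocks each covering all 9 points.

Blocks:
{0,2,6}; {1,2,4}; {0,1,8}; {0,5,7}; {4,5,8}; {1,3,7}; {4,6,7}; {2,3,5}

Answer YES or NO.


v = 9, block size k = 3, number of blocks = 8.
For resolvability, blocks must partition into parallel classes of size v/k = 3.
Total blocks must therefore be a multiple of 3: 8 = 3·2 + 2 ⇒ not divisible ✗.
Resolvable? NO.

NO


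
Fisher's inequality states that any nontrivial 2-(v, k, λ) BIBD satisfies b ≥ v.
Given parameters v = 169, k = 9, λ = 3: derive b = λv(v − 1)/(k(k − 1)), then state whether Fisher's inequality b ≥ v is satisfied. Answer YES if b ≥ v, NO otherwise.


b = λv(v − 1)/(k(k − 1)) = 3·169·168/(9·8) = 85176/72 = 1183.
Compare with v = 169: b ≥ v, so Fisher's inequality holds.

YES


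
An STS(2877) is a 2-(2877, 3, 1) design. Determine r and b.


An STS(v) is a 2-(v, 3, 1) BIBD: block size k = 3, λ = 1.
Replication: r(k − 1) = λ(v − 1) ⇒ r·2 = 2877 − 1 = 2876 ⇒ r = 1438.
Block count: bk = vr ⇒ b·3 = 2877·1438 = 4137126 ⇒ b = 1379042.
(Check via b = v(v − 1)/6 = 2877·2876/6 = 8274252/6 = 1379042.)

r = 1438, b = 1379042.


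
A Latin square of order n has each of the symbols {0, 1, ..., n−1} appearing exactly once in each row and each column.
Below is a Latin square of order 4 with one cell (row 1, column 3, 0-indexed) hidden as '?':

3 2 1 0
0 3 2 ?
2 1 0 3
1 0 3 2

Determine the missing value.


Row 1 contains symbols [0, 2, 3] — missing [1].
Column 3 contains symbols [0, 2, 3] — missing [1].
The missing symbol must appear in both missing sets; intersection = [1].
Therefore the hidden value is 1.

Missing value = 1.


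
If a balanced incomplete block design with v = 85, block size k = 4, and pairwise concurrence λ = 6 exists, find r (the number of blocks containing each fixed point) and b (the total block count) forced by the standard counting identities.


Any 2-(v, k, λ) BIBD satisfies two necessary conditions:
  (i)  Each point sits in r blocks, and counting incidences through any fixed point gives r(k − 1) = λ(v − 1), so r = λ(v − 1)/(k − 1).
  (ii) Total incidences bk = vr, so b = vr/k.
Step 1: r = λ(v − 1)/(k − 1) = 6·(85 − 1)/(4 − 1) = 6·84/3 = 504/3 = 168.
Step 2: b = vr/k = 85·168/4 = 14280/4 = 3570.
Check integrality: r = 168 ∈ Z ✓, b = 3570 ∈ Z ✓.
(These identities are necessary conditions: they determine r and b for any design with these parameters, but do not by themselves prove that one exists.)

r = 168, b = 3570.


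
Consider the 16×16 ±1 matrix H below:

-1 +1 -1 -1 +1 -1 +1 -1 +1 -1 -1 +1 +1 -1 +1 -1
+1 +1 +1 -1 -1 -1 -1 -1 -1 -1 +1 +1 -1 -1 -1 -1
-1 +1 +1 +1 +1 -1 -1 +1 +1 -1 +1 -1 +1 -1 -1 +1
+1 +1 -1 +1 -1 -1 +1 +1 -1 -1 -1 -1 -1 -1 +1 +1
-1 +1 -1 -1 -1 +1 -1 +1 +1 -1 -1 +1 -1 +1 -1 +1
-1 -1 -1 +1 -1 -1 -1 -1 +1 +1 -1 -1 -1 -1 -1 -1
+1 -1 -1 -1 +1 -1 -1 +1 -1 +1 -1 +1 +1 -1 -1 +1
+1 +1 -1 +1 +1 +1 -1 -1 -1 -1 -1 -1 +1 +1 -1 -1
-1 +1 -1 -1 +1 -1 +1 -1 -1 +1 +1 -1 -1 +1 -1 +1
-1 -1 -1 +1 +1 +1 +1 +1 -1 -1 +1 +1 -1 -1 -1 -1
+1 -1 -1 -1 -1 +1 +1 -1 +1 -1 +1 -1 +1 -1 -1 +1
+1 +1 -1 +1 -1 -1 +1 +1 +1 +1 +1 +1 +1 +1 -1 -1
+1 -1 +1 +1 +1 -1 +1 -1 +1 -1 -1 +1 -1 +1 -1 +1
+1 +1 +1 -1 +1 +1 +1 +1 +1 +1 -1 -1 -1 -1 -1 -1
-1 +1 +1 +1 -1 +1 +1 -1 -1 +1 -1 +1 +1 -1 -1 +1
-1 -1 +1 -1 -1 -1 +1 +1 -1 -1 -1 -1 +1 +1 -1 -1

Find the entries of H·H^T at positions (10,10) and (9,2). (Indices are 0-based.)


Row 2 of H: [-1, 1, 1, 1, 1, -1, -1, 1, 1, -1, 1, -1, 1, -1, -1, 1].
Row 9 of H: [-1, -1, -1, 1, 1, 1, 1, 1, -1, -1, 1, 1, -1, -1, -1, -1].
Row 10 of H: [1, -1, -1, -1, -1, 1, 1, -1, 1, -1, 1, -1, 1, -1, -1, 1].
(H·H^T)[10][10] = Σ_j H[10][j]·H[10][j] = (1)² + (-1)² + (-1)² + (-1)² + (-1)² + (1)² + (1)² + (-1)² + (1)² + (-1)² + (1)² + (-1)² + (1)² + (-1)² + (-1)² + (1)² = 1 + 1 + 1 + 1 + 1 + 1 + 1 + 1 + 1 + 1 + 1 + 1 + 1 + 1 + 1 + 1 = 16.
(H·H^T)[9][2] = Σ_j H[9][j]·H[2][j] = (-1)·(-1) + (-1)·(1) + (-1)·(1) + (1)·(1) + (1)·(1) + (1)·(-1) + (1)·(-1) + (1)·(1) + (-1)·(1) + (-1)·(-1) + (1)·(1) + (1)·(-1) + (-1)·(1) + (-1)·(-1) + (-1)·(-1) + (-1)·(1) = 1 + -1 + -1 + 1 + 1 + -1 + -1 + 1 + -1 + 1 + 1 + -1 + -1 + 1 + 1 + -1 = 0.
So rows 9 and 2 are orthogonal; the diagonal entry equals n = 16.

(10,10) entry = 16; (9,2) entry = 0.


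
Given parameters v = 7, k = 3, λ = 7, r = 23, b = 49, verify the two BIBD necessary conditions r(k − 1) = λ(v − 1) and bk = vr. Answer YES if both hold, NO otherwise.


Condition (i): r(k − 1) = 23·2 = 46; λ(v − 1) = 7·6 = 42. Match? NO.
Condition (ii): bk = 49·3 = 147; vr = 7·23 = 161. Match? NO.
Both conditions hold? NO.

NO


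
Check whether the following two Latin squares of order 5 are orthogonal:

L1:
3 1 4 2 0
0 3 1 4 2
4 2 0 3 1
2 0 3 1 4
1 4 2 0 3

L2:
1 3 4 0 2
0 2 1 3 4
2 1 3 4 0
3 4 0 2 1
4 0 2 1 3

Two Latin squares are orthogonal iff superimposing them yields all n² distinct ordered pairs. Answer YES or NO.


Form the n² = 25 superimposed pairs (L1[i][j], L2[i][j]), row by row (rows and columns indexed from 0):
row 0: (3,1) (1,3) (4,4) (2,0) (0,2)
row 1: (0,0) (3,2) (1,1) (4,3) (2,4)
row 2: (4,2) (2,1) (0,3) (3,4) (1,0)
row 3: (2,3) (0,4) (3,0) (1,2) (4,1)
row 4: (1,4) (4,0) (2,2) (0,1) (3,3)
Orthogonality requires all 25 pairs distinct.
Check by first coordinate: for each symbol s of L1, list the L2 entries in the n cells where L1 = s; they must all differ.
  L1 = 0: L2 entries (in reading order) 2, 0, 3, 4, 1 — all 5 distinct ✓
  L1 = 1: L2 entries (in reading order) 3, 1, 0, 2, 4 — all 5 distinct ✓
  L1 = 2: L2 entries (in reading order) 0, 4, 1, 3, 2 — all 5 distinct ✓
  L1 = 3: L2 entries (in reading order) 1, 2, 4, 0, 3 — all 5 distinct ✓
  L1 = 4: L2 entries (in reading order) 4, 3, 2, 1, 0 — all 5 distinct ✓
Every symbol of L1 meets every symbol of L2 exactly once, so all 25 pairs are distinct (25 of 25).
Conclusion: YES.

YES


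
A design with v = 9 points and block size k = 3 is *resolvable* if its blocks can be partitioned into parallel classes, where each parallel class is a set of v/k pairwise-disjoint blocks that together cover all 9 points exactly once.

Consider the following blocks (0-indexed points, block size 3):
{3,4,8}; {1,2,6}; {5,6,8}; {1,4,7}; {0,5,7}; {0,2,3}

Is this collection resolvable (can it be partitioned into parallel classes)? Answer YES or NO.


v = 9, block size k = 3, number of blocks = 6.
For resolvability, blocks must partition into parallel classes of size v/k = 3.
Total blocks must therefore be a multiple of 3: 6 = 3·2 + 0 ⇒ divisible ✓.
Greedy packing gives 2 candidate class(es). Each should be a full parallel class (size 3, covers all 9 points).
  Class 1 (3 blocks): {3,4,8}; {1,2,6}; {0,5,7}. Points covered: [0, 1, 2, 3, 4, 5, 6, 7, 8].
  Class 2 (3 blocks): {5,6,8}; {1,4,7}; {0,2,3}. Points covered: [0, 1, 2, 3, 4, 5, 6, 7, 8].
All classes full (size 3)? YES. All classes cover every point? YES.
Resolvable? YES.

YES


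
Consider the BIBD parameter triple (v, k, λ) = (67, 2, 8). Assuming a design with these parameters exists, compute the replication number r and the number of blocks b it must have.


Any 2-(v, k, λ) BIBD satisfies two necessary conditions:
  (i)  Each point sits in r blocks, and counting incidences through any fixed point gives r(k − 1) = λ(v − 1), so r = λ(v − 1)/(k − 1).
  (ii) Total incidences bk = vr, so b = vr/k.
Step 1: r = λ(v − 1)/(k − 1) = 8·(67 − 1)/(2 − 1) = 8·66/1 = 528/1 = 528.
Step 2: b = vr/k = 67·528/2 = 35376/2 = 17688.
Check integrality: r = 528 ∈ Z ✓, b = 17688 ∈ Z ✓.
(These identities are necessary conditions: they determine r and b for any design with these parameters, but do not by themselves prove that one exists.)

r = 528, b = 17688.


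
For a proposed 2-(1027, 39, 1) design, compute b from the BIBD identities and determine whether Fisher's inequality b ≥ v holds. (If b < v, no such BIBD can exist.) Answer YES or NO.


r = λ(v − 1)/(k − 1) = 1·1026/38 = 27.
b = vr/k = 1027·27/39 = 711.
Fisher's inequality: b ≥ v ⇔ 711 ≥ 1027? NO.

NO


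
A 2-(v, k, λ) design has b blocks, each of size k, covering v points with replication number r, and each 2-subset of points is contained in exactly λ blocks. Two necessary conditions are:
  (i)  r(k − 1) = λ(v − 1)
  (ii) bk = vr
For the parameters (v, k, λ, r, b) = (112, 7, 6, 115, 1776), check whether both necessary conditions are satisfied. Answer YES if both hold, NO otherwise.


Condition (i): r(k − 1) = 115·6 = 690; λ(v − 1) = 6·111 = 666. Match? NO.
Condition (ii): bk = 1776·7 = 12432; vr = 112·115 = 12880. Match? NO.
Both conditions hold? NO.

NO


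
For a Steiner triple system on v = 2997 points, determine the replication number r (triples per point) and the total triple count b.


An STS(v) is a 2-(v, 3, 1) BIBD: block size k = 3, λ = 1.
Replication: r(k − 1) = λ(v − 1) ⇒ r·2 = 2997 − 1 = 2996 ⇒ r = 1498.
Block count: b = v(v − 1)/6 = 2997·2996/6 = 8979012/6 = 1496502.

r = 1498, b = 1496502.


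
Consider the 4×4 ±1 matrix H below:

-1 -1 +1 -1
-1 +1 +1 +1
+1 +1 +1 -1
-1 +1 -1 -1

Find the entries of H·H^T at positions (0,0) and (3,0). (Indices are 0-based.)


Row 0 of H: [-1, -1, 1, -1].
Row 3 of H: [-1, 1, -1, -1].
(H·H^T)[0][0] = Σ_j H[0][j]·H[0][j] = (-1)² + (-1)² + (1)² + (-1)² = 1 + 1 + 1 + 1 = 4.
(H·H^T)[3][0] = Σ_j H[3][j]·H[0][j] = (-1)·(-1) + (1)·(-1) + (-1)·(1) + (-1)·(-1) = 1 + -1 + -1 + 1 = 0.
So rows 3 and 0 are orthogonal; the diagonal entry equals n = 4.

(0,0) entry = 4; (3,0) entry = 0.


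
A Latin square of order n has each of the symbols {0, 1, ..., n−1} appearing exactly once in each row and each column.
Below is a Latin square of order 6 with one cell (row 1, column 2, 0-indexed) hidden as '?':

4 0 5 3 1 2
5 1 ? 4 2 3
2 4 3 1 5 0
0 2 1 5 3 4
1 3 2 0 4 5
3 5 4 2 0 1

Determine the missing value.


Row 1 contains symbols [1, 2, 3, 4, 5] — missing [0].
Column 2 contains symbols [1, 2, 3, 4, 5] — missing [0].
The missing symbol must appear in both missing sets; intersection = [0].
Therefore the hidden value is 0.

Missing value = 0.


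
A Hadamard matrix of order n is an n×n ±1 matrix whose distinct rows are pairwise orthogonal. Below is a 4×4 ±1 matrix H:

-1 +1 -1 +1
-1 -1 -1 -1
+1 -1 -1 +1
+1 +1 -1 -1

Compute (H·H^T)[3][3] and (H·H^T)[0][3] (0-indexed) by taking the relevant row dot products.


Row 0 of H: [-1, 1, -1, 1].
Row 3 of H: [1, 1, -1, -1].
(H·H^T)[3][3] = Σ_j H[3][j]·H[3][j] = (1)² + (1)² + (-1)² + (-1)² = 1 + 1 + 1 + 1 = 4.
(H·H^T)[0][3] = Σ_j H[0][j]·H[3][j] = (-1)·(1) + (1)·(1) + (-1)·(-1) + (1)·(-1) = -1 + 1 + 1 + -1 = 0.
So rows 0 and 3 are orthogonal; the diagonal entry equals n = 4.

(3,3) entry = 4; (0,3) entry = 0.


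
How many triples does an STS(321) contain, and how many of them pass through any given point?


An STS(v) is a 2-(v, 3, 1) BIBD: block size k = 3, λ = 1.
Replication: r(k − 1) = λ(v − 1) ⇒ r·2 = 321 − 1 = 320 ⇒ r = 160.
Block count: b = v(v − 1)/6 = 321·320/6 = 102720/6 = 17120.

r = 160, b = 17120.


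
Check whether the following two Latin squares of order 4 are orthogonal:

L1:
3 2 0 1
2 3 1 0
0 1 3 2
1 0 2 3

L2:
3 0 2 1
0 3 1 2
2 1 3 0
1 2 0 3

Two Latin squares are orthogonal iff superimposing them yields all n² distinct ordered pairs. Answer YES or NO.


Form the n² = 16 superimposed pairs (L1[i][j], L2[i][j]), row by row (rows and columns indexed from 0):
row 0: (3,3) (2,0) (0,2) (1,1)
row 1: (2,0) (3,3) (1,1) (0,2)
row 2: (0,2) (1,1) (3,3) (2,0)
row 3: (1,1) (0,2) (2,0) (3,3)
Orthogonality requires all 16 pairs distinct.
But the pair (2,0) repeats: cell (0,1) has L1 = 2, L2 = 0, and cell (1,0) has L1 = 2, L2 = 0.
A repeated pair means some other pair never occurs (only 4 distinct pairs out of 16), so the squares are not orthogonal.
Conclusion: NO.

NO


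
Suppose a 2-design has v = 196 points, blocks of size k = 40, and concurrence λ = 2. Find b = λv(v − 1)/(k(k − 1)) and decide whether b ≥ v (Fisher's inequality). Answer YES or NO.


r = λ(v − 1)/(k − 1) = 2·195/39 = 10.
b = vr/k = 196·10/40 = 49.
Fisher's inequality: b ≥ v ⇔ 49 ≥ 196? NO.

NO


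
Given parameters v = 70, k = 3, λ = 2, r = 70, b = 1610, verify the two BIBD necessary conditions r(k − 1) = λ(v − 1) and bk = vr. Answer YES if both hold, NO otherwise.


Condition (i): r(k − 1) = 70·2 = 140; λ(v − 1) = 2·69 = 138. Match? NO.
Condition (ii): bk = 1610·3 = 4830; vr = 70·70 = 4900. Match? NO.
Both conditions hold? NO.

NO


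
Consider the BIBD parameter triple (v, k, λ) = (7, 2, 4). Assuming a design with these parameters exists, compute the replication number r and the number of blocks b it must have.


Any 2-(v, k, λ) BIBD satisfies two necessary conditions:
  (i)  Each point sits in r blocks, and counting incidences through any fixed point gives r(k − 1) = λ(v − 1), so r = λ(v − 1)/(k − 1).
  (ii) Total incidences bk = vr, so b = vr/k.
Step 1: r = λ(v − 1)/(k − 1) = 4·(7 − 1)/(2 − 1) = 4·6/1 = 24/1 = 24.
Step 2: b = vr/k = 7·24/2 = 168/2 = 84.
Check integrality: r = 24 ∈ Z ✓, b = 84 ∈ Z ✓.
(These identities are necessary conditions: they determine r and b for any design with these parameters, but do not by themselves prove that one exists.)

r = 24, b = 84.


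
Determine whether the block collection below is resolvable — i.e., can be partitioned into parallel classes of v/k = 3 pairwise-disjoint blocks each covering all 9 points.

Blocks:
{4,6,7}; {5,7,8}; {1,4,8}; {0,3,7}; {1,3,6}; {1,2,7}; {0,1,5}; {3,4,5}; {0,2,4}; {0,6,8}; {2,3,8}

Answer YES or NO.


v = 9, block size k = 3, number of blocks = 11.
For resolvability, blocks must partition into parallel classes of size v/k = 3.
Total blocks must therefore be a multiple of 3: 11 = 3·3 + 2 ⇒ not divisible ✗.
Resolvable? NO.

NO


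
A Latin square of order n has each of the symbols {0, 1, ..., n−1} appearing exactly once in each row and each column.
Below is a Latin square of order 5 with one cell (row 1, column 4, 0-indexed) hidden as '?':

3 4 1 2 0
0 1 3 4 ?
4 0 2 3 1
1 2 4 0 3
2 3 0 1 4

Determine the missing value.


Row 1 contains symbols [0, 1, 3, 4] — missing [2].
Column 4 contains symbols [0, 1, 3, 4] — missing [2].
The missing symbol must appear in both missing sets; intersection = [2].
Therefore the hidden value is 2.

Missing value = 2.


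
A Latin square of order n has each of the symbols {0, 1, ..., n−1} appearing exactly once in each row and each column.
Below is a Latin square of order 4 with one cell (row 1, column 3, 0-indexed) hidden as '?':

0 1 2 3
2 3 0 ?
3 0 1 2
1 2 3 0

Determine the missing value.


Row 1 contains symbols [0, 2, 3] — missing [1].
Column 3 contains symbols [0, 2, 3] — missing [1].
The missing symbol must appear in both missing sets; intersection = [1].
Therefore the hidden value is 1.

Missing value = 1.


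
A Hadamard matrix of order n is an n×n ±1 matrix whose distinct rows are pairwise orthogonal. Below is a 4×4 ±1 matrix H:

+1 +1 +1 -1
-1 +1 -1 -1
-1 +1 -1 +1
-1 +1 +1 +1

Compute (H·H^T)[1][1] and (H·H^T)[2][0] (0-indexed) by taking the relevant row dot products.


Row 0 of H: [1, 1, 1, -1].
Row 1 of H: [-1, 1, -1, -1].
Row 2 of H: [-1, 1, -1, 1].
(H·H^T)[1][1] = Σ_j H[1][j]·H[1][j] = (-1)² + (1)² + (-1)² + (-1)² = 1 + 1 + 1 + 1 = 4.
(H·H^T)[2][0] = Σ_j H[2][j]·H[0][j] = (-1)·(1) + (1)·(1) + (-1)·(1) + (1)·(-1) = -1 + 1 + -1 + -1 = -2.
Rows 2 and 0 are not orthogonal (dot product = -2 ≠ 0), so H is not a Hadamard matrix.

(1,1) entry = 4; (2,0) entry = -2.


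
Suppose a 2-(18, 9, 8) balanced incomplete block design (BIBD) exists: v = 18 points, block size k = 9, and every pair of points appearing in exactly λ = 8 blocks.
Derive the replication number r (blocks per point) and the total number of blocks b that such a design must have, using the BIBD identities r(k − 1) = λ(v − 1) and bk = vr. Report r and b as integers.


Any 2-(v, k, λ) BIBD satisfies two necessary conditions:
  (i)  Each point sits in r blocks, and counting incidences through any fixed point gives r(k − 1) = λ(v − 1), so r = λ(v − 1)/(k − 1).
  (ii) Total incidences bk = vr, so b = vr/k.
Step 1: r = λ(v − 1)/(k − 1) = 8·(18 − 1)/(9 − 1) = 8·17/8 = 136/8 = 17.
Step 2: b = vr/k = 18·17/9 = 306/9 = 34.
Check integrality: r = 17 ∈ Z ✓, b = 34 ∈ Z ✓.
(These identities are necessary conditions: they determine r and b for any design with these parameters, but do not by themselves prove that one exists.)

r = 17, b = 34.


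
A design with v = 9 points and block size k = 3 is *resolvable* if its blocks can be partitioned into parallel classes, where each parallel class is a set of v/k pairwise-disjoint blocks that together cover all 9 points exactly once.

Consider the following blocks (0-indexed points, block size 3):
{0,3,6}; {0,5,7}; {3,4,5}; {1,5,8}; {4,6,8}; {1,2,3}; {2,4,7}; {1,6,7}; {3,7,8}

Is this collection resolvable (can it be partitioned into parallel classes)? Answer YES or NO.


v = 9, block size k = 3, number of blocks = 9.
For resolvability, blocks must partition into parallel classes of size v/k = 3.
Total blocks must therefore be a multiple of 3: 9 = 3·3 + 0 ⇒ divisible ✓.
Consider block {3,4,5}. The only other block(s) in the collection disjoint from it are {1,6,7} — just 1 block(s). Any parallel class containing {3,4,5} would need 2 other blocks each disjoint from it, so no parallel class of size 3 can contain {3,4,5}.
Since every block must belong to some parallel class in a resolution, the collection cannot be partitioned into parallel classes.
Resolvable? NO.

NO


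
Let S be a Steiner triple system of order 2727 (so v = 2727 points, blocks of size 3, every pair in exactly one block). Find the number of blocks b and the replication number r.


An STS(v) is a 2-(v, 3, 1) BIBD: block size k = 3, λ = 1.
Replication: r(k − 1) = λ(v − 1) ⇒ r·2 = 2727 − 1 = 2726 ⇒ r = 1363.
Block count: b = v(v − 1)/6 = 2727·2726/6 = 7433802/6 = 1238967.

r = 1363, b = 1238967.


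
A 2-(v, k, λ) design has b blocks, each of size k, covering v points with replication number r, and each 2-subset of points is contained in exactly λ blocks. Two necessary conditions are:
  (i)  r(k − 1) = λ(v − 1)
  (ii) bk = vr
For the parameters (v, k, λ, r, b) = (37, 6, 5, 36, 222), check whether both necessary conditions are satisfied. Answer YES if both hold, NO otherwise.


Condition (i): r(k − 1) = 36·5 = 180; λ(v − 1) = 5·36 = 180. Match? YES.
Condition (ii): bk = 222·6 = 1332; vr = 37·36 = 1332. Match? YES.
Both conditions hold? YES.

YES


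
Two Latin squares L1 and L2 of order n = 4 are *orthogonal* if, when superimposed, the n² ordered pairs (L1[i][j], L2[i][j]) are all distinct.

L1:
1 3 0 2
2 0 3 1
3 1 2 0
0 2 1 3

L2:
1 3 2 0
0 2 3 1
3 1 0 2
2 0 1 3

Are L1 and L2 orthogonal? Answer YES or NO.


Form the n² = 16 superimposed pairs (L1[i][j], L2[i][j]), row by row (rows and columns indexed from 0):
row 0: (1,1) (3,3) (0,2) (2,0)
row 1: (2,0) (0,2) (3,3) (1,1)
row 2: (3,3) (1,1) (2,0) (0,2)
row 3: (0,2) (2,0) (1,1) (3,3)
Orthogonality requires all 16 pairs distinct.
But the pair (2,0) repeats: cell (0,3) has L1 = 2, L2 = 0, and cell (1,0) has L1 = 2, L2 = 0.
A repeated pair means some other pair never occurs (only 4 distinct pairs out of 16), so the squares are not orthogonal.
Conclusion: NO.

NO


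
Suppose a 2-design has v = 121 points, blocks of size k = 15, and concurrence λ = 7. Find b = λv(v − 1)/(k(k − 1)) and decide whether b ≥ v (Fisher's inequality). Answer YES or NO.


b = λv(v − 1)/(k(k − 1)) = 7·121·120/(15·14) = 101640/210 = 484.
Compare with v = 121: b ≥ v, so Fisher's inequality holds.

YES


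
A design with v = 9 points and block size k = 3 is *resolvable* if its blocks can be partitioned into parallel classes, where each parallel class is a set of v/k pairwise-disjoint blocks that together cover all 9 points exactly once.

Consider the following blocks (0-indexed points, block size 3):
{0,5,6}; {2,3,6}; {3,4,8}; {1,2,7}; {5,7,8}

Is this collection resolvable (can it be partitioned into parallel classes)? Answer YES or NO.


v = 9, block size k = 3, number of blocks = 5.
For resolvability, blocks must partition into parallel classes of size v/k = 3.
Total blocks must therefore be a multiple of 3: 5 = 3·1 + 2 ⇒ not divisible ✗.
Resolvable? NO.

NO


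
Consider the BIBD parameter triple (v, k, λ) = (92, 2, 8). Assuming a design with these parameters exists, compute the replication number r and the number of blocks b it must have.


Any 2-(v, k, λ) BIBD satisfies two necessary conditions:
  (i)  Each point sits in r blocks, and counting incidences through any fixed point gives r(k − 1) = λ(v − 1), so r = λ(v − 1)/(k − 1).
  (ii) Total incidences bk = vr, so b = vr/k.
Step 1: r = λ(v − 1)/(k − 1) = 8·(92 − 1)/(2 − 1) = 8·91/1 = 728/1 = 728.
Step 2: b = vr/k = 92·728/2 = 66976/2 = 33488.
Check integrality: r = 728 ∈ Z ✓, b = 33488 ∈ Z ✓.
(These identities are necessary conditions: they determine r and b for any design with these parameters, but do not by themselves prove that one exists.)

r = 728, b = 33488.


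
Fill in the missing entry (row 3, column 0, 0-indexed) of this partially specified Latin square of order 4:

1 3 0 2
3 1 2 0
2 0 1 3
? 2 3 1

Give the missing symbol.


Row 3 contains symbols [1, 2, 3] — missing [0].
Column 0 contains symbols [1, 2, 3] — missing [0].
The missing symbol must appear in both missing sets; intersection = [0].
Therefore the hidden value is 0.

Missing value = 0.


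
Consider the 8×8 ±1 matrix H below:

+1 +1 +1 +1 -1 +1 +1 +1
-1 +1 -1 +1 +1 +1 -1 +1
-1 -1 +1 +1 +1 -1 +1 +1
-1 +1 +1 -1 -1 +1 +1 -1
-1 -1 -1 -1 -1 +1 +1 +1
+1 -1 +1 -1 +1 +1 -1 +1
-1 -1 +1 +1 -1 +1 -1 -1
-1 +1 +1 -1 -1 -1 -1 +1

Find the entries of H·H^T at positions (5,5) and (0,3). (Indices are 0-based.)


Row 0 of H: [1, 1, 1, 1, -1, 1, 1, 1].
Row 3 of H: [-1, 1, 1, -1, -1, 1, 1, -1].
Row 5 of H: [1, -1, 1, -1, 1, 1, -1, 1].
(H·H^T)[5][5] = Σ_j H[5][j]·H[5][j] = (1)² + (-1)² + (1)² + (-1)² + (1)² + (1)² + (-1)² + (1)² = 1 + 1 + 1 + 1 + 1 + 1 + 1 + 1 = 8.
(H·H^T)[0][3] = Σ_j H[0][j]·H[3][j] = (1)·(-1) + (1)·(1) + (1)·(1) + (1)·(-1) + (-1)·(-1) + (1)·(1) + (1)·(1) + (1)·(-1) = -1 + 1 + 1 + -1 + 1 + 1 + 1 + -1 = 2.
Rows 0 and 3 are not orthogonal (dot product = 2 ≠ 0), so H is not a Hadamard matrix.

(5,5) entry = 8; (0,3) entry = 2.


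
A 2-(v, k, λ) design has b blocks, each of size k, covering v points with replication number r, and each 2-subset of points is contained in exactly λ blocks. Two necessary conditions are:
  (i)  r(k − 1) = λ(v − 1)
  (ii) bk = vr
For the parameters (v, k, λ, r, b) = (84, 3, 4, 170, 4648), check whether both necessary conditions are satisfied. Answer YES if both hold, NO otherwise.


Condition (i): r(k − 1) = 170·2 = 340; λ(v − 1) = 4·83 = 332. Match? NO.
Condition (ii): bk = 4648·3 = 13944; vr = 84·170 = 14280. Match? NO.
Both conditions hold? NO.

NO


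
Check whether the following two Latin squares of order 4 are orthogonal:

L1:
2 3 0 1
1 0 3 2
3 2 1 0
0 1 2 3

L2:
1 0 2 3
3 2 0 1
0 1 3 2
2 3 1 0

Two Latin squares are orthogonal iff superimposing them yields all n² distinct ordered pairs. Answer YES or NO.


Form the n² = 16 superimposed pairs (L1[i][j], L2[i][j]), row by row (rows and columns indexed from 0):
row 0: (2,1) (3,0) (0,2) (1,3)
row 1: (1,3) (0,2) (3,0) (2,1)
row 2: (3,0) (2,1) (1,3) (0,2)
row 3: (0,2) (1,3) (2,1) (3,0)
Orthogonality requires all 16 pairs distinct.
But the pair (1,3) repeats: cell (0,3) has L1 = 1, L2 = 3, and cell (1,0) has L1 = 1, L2 = 3.
A repeated pair means some other pair never occurs (only 4 distinct pairs out of 16), so the squares are not orthogonal.
Conclusion: NO.

NO


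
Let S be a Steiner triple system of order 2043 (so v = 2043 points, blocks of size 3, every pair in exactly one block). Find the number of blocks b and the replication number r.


An STS(v) is a 2-(v, 3, 1) BIBD: block size k = 3, λ = 1.
Replication: r(k − 1) = λ(v − 1) ⇒ r·2 = 2043 − 1 = 2042 ⇒ r = 1021.
Block count: b = v(v − 1)/6 = 2043·2042/6 = 4171806/6 = 695301.

r = 1021, b = 695301.


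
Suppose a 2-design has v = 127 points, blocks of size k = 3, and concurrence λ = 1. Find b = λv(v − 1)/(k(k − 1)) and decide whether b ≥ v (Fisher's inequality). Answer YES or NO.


b = λv(v − 1)/(k(k − 1)) = 1·127·126/(3·2) = 16002/6 = 2667.
Compare with v = 127: b ≥ v, so Fisher's inequality holds.

YES


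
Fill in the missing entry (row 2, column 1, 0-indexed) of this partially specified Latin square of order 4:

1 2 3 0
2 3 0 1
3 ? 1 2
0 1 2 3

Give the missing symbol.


Row 2 contains symbols [1, 2, 3] — missing [0].
Column 1 contains symbols [1, 2, 3] — missing [0].
The missing symbol must appear in both missing sets; intersection = [0].
Therefore the hidden value is 0.

Missing value = 0.


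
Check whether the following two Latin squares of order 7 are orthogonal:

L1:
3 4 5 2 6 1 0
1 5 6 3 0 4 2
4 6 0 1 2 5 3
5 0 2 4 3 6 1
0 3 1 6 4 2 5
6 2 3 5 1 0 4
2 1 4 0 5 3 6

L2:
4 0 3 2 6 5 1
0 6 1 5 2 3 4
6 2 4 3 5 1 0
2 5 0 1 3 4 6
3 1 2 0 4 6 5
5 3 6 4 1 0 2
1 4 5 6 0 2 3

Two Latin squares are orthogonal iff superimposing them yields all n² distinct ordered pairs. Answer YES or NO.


Form the n² = 49 superimposed pairs (L1[i][j], L2[i][j]), row by row (rows and columns indexed from 0):
row 0: (3,4) (4,0) (5,3) (2,2) (6,6) (1,5) (0,1)
row 1: (1,0) (5,6) (6,1) (3,5) (0,2) (4,3) (2,4)
row 2: (4,6) (6,2) (0,4) (1,3) (2,5) (5,1) (3,0)
row 3: (5,2) (0,5) (2,0) (4,1) (3,3) (6,4) (1,6)
row 4: (0,3) (3,1) (1,2) (6,0) (4,4) (2,6) (5,5)
row 5: (6,5) (2,3) (3,6) (5,4) (1,1) (0,0) (4,2)
row 6: (2,1) (1,4) (4,5) (0,6) (5,0) (3,2) (6,3)
Orthogonality requires all 49 pairs distinct.
Check by first coordinate: for each symbol s of L1, list the L2 entries in the n cells where L1 = s; they must all differ.
  L1 = 0: L2 entries (in reading order) 1, 2, 4, 5, 3, 0, 6 — all 7 distinct ✓
  L1 = 1: L2 entries (in reading order) 5, 0, 3, 6, 2, 1, 4 — all 7 distinct ✓
  L1 = 2: L2 entries (in reading order) 2, 4, 5, 0, 6, 3, 1 — all 7 distinct ✓
  L1 = 3: L2 entries (in reading order) 4, 5, 0, 3, 1, 6, 2 — all 7 distinct ✓
  L1 = 4: L2 entries (in reading order) 0, 3, 6, 1, 4, 2, 5 — all 7 distinct ✓
  L1 = 5: L2 entries (in reading order) 3, 6, 1, 2, 5, 4, 0 — all 7 distinct ✓
  L1 = 6: L2 entries (in reading order) 6, 1, 2, 4, 0, 5, 3 — all 7 distinct ✓
Every symbol of L1 meets every symbol of L2 exactly once, so all 49 pairs are distinct (49 of 49).
Conclusion: YES.

YES


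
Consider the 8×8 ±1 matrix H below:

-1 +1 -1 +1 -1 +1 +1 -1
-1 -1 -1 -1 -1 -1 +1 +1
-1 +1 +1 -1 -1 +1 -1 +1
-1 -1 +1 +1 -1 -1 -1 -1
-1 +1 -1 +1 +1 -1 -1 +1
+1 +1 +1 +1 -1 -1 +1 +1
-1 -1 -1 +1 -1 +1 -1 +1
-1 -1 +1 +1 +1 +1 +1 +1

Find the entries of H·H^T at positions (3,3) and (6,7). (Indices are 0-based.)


Row 3 of H: [-1, -1, 1, 1, -1, -1, -1, -1].
Row 6 of H: [-1, -1, -1, 1, -1, 1, -1, 1].
Row 7 of H: [-1, -1, 1, 1, 1, 1, 1, 1].
(H·H^T)[3][3] = Σ_j H[3][j]·H[3][j] = (-1)² + (-1)² + (1)² + (1)² + (-1)² + (-1)² + (-1)² + (-1)² = 1 + 1 + 1 + 1 + 1 + 1 + 1 + 1 = 8.
(H·H^T)[6][7] = Σ_j H[6][j]·H[7][j] = (-1)·(-1) + (-1)·(-1) + (-1)·(1) + (1)·(1) + (-1)·(1) + (1)·(1) + (-1)·(1) + (1)·(1) = 1 + 1 + -1 + 1 + -1 + 1 + -1 + 1 = 2.
Rows 6 and 7 are not orthogonal (dot product = 2 ≠ 0), so H is not a Hadamard matrix.

(3,3) entry = 8; (6,7) entry = 2.


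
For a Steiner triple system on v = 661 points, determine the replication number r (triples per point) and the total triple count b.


An STS(v) is a 2-(v, 3, 1) BIBD: block size k = 3, λ = 1.
Replication: r(k − 1) = λ(v − 1) ⇒ r·2 = 661 − 1 = 660 ⇒ r = 330.
Block count: b = v(v − 1)/6 = 661·660/6 = 436260/6 = 72710.

r = 330, b = 72710.


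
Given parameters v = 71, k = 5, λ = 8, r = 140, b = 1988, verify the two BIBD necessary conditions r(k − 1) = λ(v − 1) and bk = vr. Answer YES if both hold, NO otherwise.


Condition (i): r(k − 1) = 140·4 = 560; λ(v − 1) = 8·70 = 560. Match? YES.
Condition (ii): bk = 1988·5 = 9940; vr = 71·140 = 9940. Match? YES.
Both conditions hold? YES.

YES


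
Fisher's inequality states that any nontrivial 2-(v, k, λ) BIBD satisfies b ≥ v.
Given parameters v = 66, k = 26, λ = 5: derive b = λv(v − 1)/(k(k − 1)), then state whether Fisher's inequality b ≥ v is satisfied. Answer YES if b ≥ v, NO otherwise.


r = λ(v − 1)/(k − 1) = 5·65/25 = 13.
b = vr/k = 66·13/26 = 33.
Fisher's inequality: b ≥ v ⇔ 33 ≥ 66? NO.

NO


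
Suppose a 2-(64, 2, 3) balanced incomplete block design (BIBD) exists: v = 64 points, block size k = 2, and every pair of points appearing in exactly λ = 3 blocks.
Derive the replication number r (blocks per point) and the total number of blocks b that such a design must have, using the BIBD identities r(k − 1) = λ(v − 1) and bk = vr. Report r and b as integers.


Any 2-(v, k, λ) BIBD satisfies two necessary conditions:
  (i)  Each point sits in r blocks, and counting incidences through any fixed point gives r(k − 1) = λ(v − 1), so r = λ(v − 1)/(k − 1).
  (ii) Total incidences bk = vr, so b = vr/k.
Step 1: r = λ(v − 1)/(k − 1) = 3·(64 − 1)/(2 − 1) = 3·63/1 = 189/1 = 189.
Step 2: b = vr/k = 64·189/2 = 12096/2 = 6048.
Check integrality: r = 189 ∈ Z ✓, b = 6048 ∈ Z ✓.
(These identities are necessary conditions: they determine r and b for any design with these parameters, but do not by themselves prove that one exists.)

r = 189, b = 6048.


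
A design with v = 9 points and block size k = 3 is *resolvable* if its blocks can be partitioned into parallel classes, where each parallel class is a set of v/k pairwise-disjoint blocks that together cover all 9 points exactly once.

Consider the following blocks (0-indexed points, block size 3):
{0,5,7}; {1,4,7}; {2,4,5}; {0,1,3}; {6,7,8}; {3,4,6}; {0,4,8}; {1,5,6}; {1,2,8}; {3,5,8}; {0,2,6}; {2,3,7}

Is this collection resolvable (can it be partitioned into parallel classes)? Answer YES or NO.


v = 9, block size k = 3, number of blocks = 12.
For resolvability, blocks must partition into parallel classes of size v/k = 3.
Total blocks must therefore be a multiple of 3: 12 = 3·4 + 0 ⇒ divisible ✓.
Greedy packing gives 4 candidate class(es). Each should be a full parallel class (size 3, covers all 9 points).
  Class 1 (3 blocks): {0,5,7}; {3,4,6}; {1,2,8}. Points covered: [0, 1, 2, 3, 4, 5, 6, 7, 8].
  Class 2 (3 blocks): {1,4,7}; {3,5,8}; {0,2,6}. Points covered: [0, 1, 2, 3, 4, 5, 6, 7, 8].
  Class 3 (3 blocks): {2,4,5}; {0,1,3}; {6,7,8}. Points covered: [0, 1, 2, 3, 4, 5, 6, 7, 8].
  Class 4 (3 blocks): {0,4,8}; {1,5,6}; {2,3,7}. Points covered: [0, 1, 2, 3, 4, 5, 6, 7, 8].
All classes full (size 3)? YES. All classes cover every point? YES.
Resolvable? YES.

YES


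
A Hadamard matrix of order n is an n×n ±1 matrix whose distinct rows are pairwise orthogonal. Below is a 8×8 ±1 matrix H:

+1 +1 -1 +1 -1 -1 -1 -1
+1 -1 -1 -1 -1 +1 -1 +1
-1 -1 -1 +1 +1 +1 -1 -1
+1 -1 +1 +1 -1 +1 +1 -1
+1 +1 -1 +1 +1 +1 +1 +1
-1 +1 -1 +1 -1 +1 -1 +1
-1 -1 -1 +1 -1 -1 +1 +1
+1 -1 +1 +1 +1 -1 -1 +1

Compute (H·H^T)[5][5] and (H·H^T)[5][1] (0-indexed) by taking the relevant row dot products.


Row 1 of H: [1, -1, -1, -1, -1, 1, -1, 1].
Row 5 of H: [-1, 1, -1, 1, -1, 1, -1, 1].
(H·H^T)[5][5] = Σ_j H[5][j]·H[5][j] = (-1)² + (1)² + (-1)² + (1)² + (-1)² + (1)² + (-1)² + (1)² = 1 + 1 + 1 + 1 + 1 + 1 + 1 + 1 = 8.
(H·H^T)[5][1] = Σ_j H[5][j]·H[1][j] = (-1)·(1) + (1)·(-1) + (-1)·(-1) + (1)·(-1) + (-1)·(-1) + (1)·(1) + (-1)·(-1) + (1)·(1) = -1 + -1 + 1 + -1 + 1 + 1 + 1 + 1 = 2.
Rows 5 and 1 are not orthogonal (dot product = 2 ≠ 0), so H is not a Hadamard matrix.

(5,5) entry = 8; (5,1) entry = 2.


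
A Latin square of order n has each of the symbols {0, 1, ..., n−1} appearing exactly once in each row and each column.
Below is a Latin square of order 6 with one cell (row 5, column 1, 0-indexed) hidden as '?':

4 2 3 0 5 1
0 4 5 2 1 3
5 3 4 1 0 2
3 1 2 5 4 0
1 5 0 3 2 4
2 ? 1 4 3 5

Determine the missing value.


Row 5 contains symbols [1, 2, 3, 4, 5] — missing [0].
Column 1 contains symbols [1, 2, 3, 4, 5] — missing [0].
The missing symbol must appear in both missing sets; intersection = [0].
Therefore the hidden value is 0.

Missing value = 0.


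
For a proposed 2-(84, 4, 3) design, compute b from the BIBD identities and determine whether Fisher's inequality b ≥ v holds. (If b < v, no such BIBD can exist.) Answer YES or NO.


r = λ(v − 1)/(k − 1) = 3·83/3 = 83.
b = vr/k = 84·83/4 = 1743.
Fisher's inequality: b ≥ v ⇔ 1743 ≥ 84? YES.

YES
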